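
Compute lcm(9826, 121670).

gcd first: 121670 = 12·9826 + 3758; 9826 = 2·3758 + 2310; 3758 = 1·2310 + 1448; 2310 = 1·1448 + 862; 1448 = 1·862 + 586; 862 = 1·586 + 276; 586 = 2·276 + 34; 276 = 8·34 + 4; 34 = 8·4 + 2; 4 = 2·2 + 0 → gcd = 2
lcm = 9826·121670/gcd = 1195529420/2 = 597764710

597764710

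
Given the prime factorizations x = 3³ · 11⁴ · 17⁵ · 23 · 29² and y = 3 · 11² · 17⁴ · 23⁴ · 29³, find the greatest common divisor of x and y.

586443453189

min exponent per shared prime: 3 · 11² · 17⁴ · 23 · 29² = 586443453189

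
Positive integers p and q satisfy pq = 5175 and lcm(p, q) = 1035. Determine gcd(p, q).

From gcd × lcm = pq: gcd = 5175 / 1035 = 5.

5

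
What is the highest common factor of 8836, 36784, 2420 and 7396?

4

gcd(8836, 36784): 36784 = 4·8836 + 1440; 8836 = 6·1440 + 196; 1440 = 7·196 + 68; 196 = 2·68 + 60; 68 = 1·60 + 8; 60 = 7·8 + 4; 8 = 2·4 + 0 → 4
gcd(4, 2420): 2420 = 605·4 + 0 → 4
gcd(4, 7396): 7396 = 1849·4 + 0 → 4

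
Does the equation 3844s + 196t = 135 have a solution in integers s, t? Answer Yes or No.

No

gcd(3844, 196): 3844 = 19·196 + 120; 196 = 1·120 + 76; 120 = 1·76 + 44; 76 = 1·44 + 32; 44 = 1·32 + 12; 32 = 2·12 + 8; 12 = 1·8 + 4; 8 = 2·4 + 0 → 4
4 does not divide 135, so a solution does not exist.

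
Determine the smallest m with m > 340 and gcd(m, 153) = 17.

374

153 = 17·9. Any m with gcd(m, 153) = 17 is a multiple of 17, say 17s, with s coprime to 9.
Need s > 340/17, so s ≥ 21. First s ≥ 21 with gcd(s, 9) = 1 is s = 22. Thus m = 17·22 = 374.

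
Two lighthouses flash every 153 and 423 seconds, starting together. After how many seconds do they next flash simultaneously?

153 = 3² · 17; 423 = 3² · 47
max exponents: 3² · 17 · 47 = 7191

7191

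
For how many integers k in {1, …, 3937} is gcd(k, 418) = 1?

1695

418 = 2·11·19. Inclusion–exclusion on these primes:
3937 − ⌊3937/2⌋ − ⌊3937/11⌋ − ⌊3937/19⌋ + ⌊3937/22⌋ + ⌊3937/38⌋ + ⌊3937/209⌋ − ⌊3937/418⌋ = 1695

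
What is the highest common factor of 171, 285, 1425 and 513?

57

171 = 3² · 19; 285 = 3 · 5 · 19; 1425 = 3 · 5² · 19; 513 = 3³ · 19
gcd takes min exponent of each prime: 3 · 19 = 57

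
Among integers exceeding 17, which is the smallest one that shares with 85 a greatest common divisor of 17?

34

85 = 17·5. Any t with gcd(t, 85) = 17 is a multiple of 17, say 17s, with s coprime to 5.
Need s > 17/17, so s ≥ 2. First s ≥ 2 with gcd(s, 5) = 1 is s = 2. Thus t = 17·2 = 34.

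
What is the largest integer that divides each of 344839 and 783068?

11

Euclid: 783068 = 2·344839 + 93390; 344839 = 3·93390 + 64669; 93390 = 1·64669 + 28721; 64669 = 2·28721 + 7227; 28721 = 3·7227 + 7040; 7227 = 1·7040 + 187; 7040 = 37·187 + 121; 187 = 1·121 + 66; 121 = 1·66 + 55; 66 = 1·55 + 11; 55 = 5·11 + 0. Last nonzero remainder: 11.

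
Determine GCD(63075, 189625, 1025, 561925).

gcd(63075, 189625): 189625 = 3·63075 + 400; 63075 = 157·400 + 275; 400 = 1·275 + 125; 275 = 2·125 + 25; 125 = 5·25 + 0 → 25
gcd(25, 1025): 1025 = 41·25 + 0 → 25
gcd(25, 561925): 561925 = 22477·25 + 0 → 25

25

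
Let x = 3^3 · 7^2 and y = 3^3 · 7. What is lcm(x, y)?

1323

max exponent per prime: 3^3 · 7^2 = 1323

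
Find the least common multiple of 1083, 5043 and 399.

lcm(1083, 5043) = 1083·5043/gcd = 5461569/3 = 1820523
lcm(1820523, 399) = 1820523·399/gcd = 726388677/57 = 12743661

12743661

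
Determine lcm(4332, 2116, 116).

66457212

4332 = 2² · 3 · 19²; 2116 = 2² · 23²; 116 = 2² · 29
lcm takes max exponent of each prime: 2² · 3 · 19² · 23² · 29 = 66457212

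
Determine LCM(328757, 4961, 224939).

lcm(328757, 4961) = 328757·4961/gcd = 1630963477/121 = 13479037
lcm(13479037, 224939) = 13479037·224939/gcd = 3031961103743/17303 = 175227481

175227481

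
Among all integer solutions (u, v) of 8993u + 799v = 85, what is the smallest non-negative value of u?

20

Euclid: 8993 = 11·799 + 204; 799 = 3·204 + 187; 204 = 1·187 + 17; 187 = 11·17 + 0 → gcd = 17; 85 = 17·5.
Back-substitution yields 8993·(4) + 799·(-45) = 17, so one solution is u = 4·5 = 20, v = -45·5 = -225.
Solutions in u differ by 799/17 = 47; the one in [0, 47) is 20 mod 47 = 20.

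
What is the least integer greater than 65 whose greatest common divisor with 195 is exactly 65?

gcd(m, 195) = 65 forces 65 | m; write m = 65s. Then gcd(65s, 65·3) = 65·gcd(s, 3), so need gcd(s, 3) = 1.
65s > 65 gives s ≥ 2. The least s ≥ 2 coprime to 3 is 2, so m = 65·2 = 130.

130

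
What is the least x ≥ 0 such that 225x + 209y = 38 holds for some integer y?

gcd(225, 209) = 1 (Euclid: 225 = 1·209 + 16; 209 = 13·16 + 1; 16 = 16·1 + 0), and 1 | 38.
Extended Euclid: 225·(-13) + 209·(14) = 1. Scale by 38: x₀ = -494.
General solution x = x₀ + 209t; reducing mod 209 gives x = 133 (and y = -143).

133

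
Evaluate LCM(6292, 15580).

gcd first: 15580 = 2·6292 + 2996; 6292 = 2·2996 + 300; 2996 = 9·300 + 296; 300 = 1·296 + 4; 296 = 74·4 + 0 → gcd = 4
lcm = 6292·15580/gcd = 98029360/4 = 24507340

24507340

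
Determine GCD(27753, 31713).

Euclid: 31713 = 1·27753 + 3960; 27753 = 7·3960 + 33; 3960 = 120·33 + 0. Last nonzero remainder: 33.

33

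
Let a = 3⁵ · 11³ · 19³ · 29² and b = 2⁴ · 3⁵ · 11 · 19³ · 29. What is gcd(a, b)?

min exponent per shared prime: 3⁵ · 11 · 19³ · 29 = 531689103

531689103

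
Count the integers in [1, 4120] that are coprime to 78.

78 = 2·3·13. Inclusion–exclusion on these primes:
4120 − ⌊4120/2⌋ − ⌊4120/3⌋ − ⌊4120/13⌋ + ⌊4120/6⌋ + ⌊4120/26⌋ + ⌊4120/39⌋ − ⌊4120/78⌋ = 1268

1268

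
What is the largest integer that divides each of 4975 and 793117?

Euclid: 793117 = 159·4975 + 2092; 4975 = 2·2092 + 791; 2092 = 2·791 + 510; 791 = 1·510 + 281; 510 = 1·281 + 229; 281 = 1·229 + 52; 229 = 4·52 + 21; 52 = 2·21 + 10; 21 = 2·10 + 1; 10 = 10·1 + 0. Last nonzero remainder: 1.

1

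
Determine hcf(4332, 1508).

4

4332 = 2² · 3 · 19²
1508 = 2² · 13 · 29
Common: 2² = 4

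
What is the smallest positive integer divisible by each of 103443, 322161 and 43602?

lcm(103443, 322161) = 103443·322161/gcd = 33325300323/87 = 383049429
lcm(383049429, 43602) = 383049429·43602/gcd = 16701721203258/3 = 5567240401086

5567240401086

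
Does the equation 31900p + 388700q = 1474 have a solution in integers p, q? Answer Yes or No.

No

gcd(31900, 388700): 388700 = 12·31900 + 5900; 31900 = 5·5900 + 2400; 5900 = 2·2400 + 1100; 2400 = 2·1100 + 200; 1100 = 5·200 + 100; 200 = 2·100 + 0 → 100
100 does not divide 1474, so a solution does not exist.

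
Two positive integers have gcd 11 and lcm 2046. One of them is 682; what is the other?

Using mn = gcd(m,n)·lcm(m,n) = 11·2046 = 22506, we get n = 22506/682 = 33.

33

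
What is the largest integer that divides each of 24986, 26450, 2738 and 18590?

gcd(24986, 26450): 26450 = 1·24986 + 1464; 24986 = 17·1464 + 98; 1464 = 14·98 + 92; 98 = 1·92 + 6; 92 = 15·6 + 2; 6 = 3·2 + 0 → 2
gcd(2, 2738): 2738 = 1369·2 + 0 → 2
gcd(2, 18590): 18590 = 9295·2 + 0 → 2

2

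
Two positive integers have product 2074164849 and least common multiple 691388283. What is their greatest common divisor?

From gcd × lcm = uv: gcd = 2074164849 / 691388283 = 3.

3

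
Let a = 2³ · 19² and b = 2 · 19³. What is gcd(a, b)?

min exponent per shared prime: 2 · 19² = 722

722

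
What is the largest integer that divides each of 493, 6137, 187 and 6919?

17

493 = 17 · 29; 6137 = 17 · 19²; 187 = 11 · 17; 6919 = 11 · 17 · 37
gcd takes min exponent of each prime: 17 = 17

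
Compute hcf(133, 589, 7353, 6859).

gcd(133, 589): 589 = 4·133 + 57; 133 = 2·57 + 19; 57 = 3·19 + 0 → 19
gcd(19, 7353): 7353 = 387·19 + 0 → 19
gcd(19, 6859): 6859 = 361·19 + 0 → 19

19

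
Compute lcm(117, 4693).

117 = 3² · 13; 4693 = 13 · 19²
max exponents: 3² · 13 · 19² = 42237

42237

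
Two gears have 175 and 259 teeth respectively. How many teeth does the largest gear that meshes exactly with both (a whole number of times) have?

7

Euclid: 259 = 1·175 + 84; 175 = 2·84 + 7; 84 = 12·7 + 0. Last nonzero remainder: 7.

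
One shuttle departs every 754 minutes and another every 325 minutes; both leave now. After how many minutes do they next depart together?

18850

754 = 2 · 13 · 29; 325 = 5² · 13
max exponents: 2 · 5² · 13 · 29 = 18850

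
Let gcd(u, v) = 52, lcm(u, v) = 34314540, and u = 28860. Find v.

61828

Using uv = gcd(u,v)·lcm(u,v) = 52·34314540 = 1784356080, we get v = 1784356080/28860 = 61828.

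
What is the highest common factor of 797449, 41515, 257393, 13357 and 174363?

gcd(797449, 41515): 797449 = 19·41515 + 8664; 41515 = 4·8664 + 6859; 8664 = 1·6859 + 1805; 6859 = 3·1805 + 1444; 1805 = 1·1444 + 361; 1444 = 4·361 + 0 → 361
gcd(361, 257393): 257393 = 713·361 + 0 → 361
gcd(361, 13357): 13357 = 37·361 + 0 → 361
gcd(361, 174363): 174363 = 483·361 + 0 → 361

361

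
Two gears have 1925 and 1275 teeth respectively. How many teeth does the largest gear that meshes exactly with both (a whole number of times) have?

25

1925 = 5² · 7 · 11
1275 = 3 · 5² · 17
Common: 5² = 25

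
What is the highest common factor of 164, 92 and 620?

4

gcd(164, 92): 164 = 1·92 + 72; 92 = 1·72 + 20; 72 = 3·20 + 12; 20 = 1·12 + 8; 12 = 1·8 + 4; 8 = 2·4 + 0 → 4
gcd(4, 620): 620 = 155·4 + 0 → 4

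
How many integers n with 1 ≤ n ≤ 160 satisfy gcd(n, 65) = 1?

118

65 = 5·13. Inclusion–exclusion on these primes:
160 − ⌊160/5⌋ − ⌊160/13⌋ + ⌊160/65⌋ = 118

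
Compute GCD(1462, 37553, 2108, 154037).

17

1462 = 2 · 17 · 43; 37553 = 17 · 47²; 2108 = 2² · 17 · 31; 154037 = 13 · 17² · 41
gcd takes min exponent of each prime: 17 = 17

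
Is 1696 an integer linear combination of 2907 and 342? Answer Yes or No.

No

gcd(2907, 342): 2907 = 8·342 + 171; 342 = 2·171 + 0 → 171
171 does not divide 1696, so a solution does not exist.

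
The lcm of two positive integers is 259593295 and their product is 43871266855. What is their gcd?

169

gcd·lcm = product, so gcd = 43871266855/259593295 = 169.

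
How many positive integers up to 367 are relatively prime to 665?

238

Prime factors of 665: 5, 7, 19. Count integers ≤ 367 divisible by none of them.
By inclusion–exclusion: 367 − ⌊367/5⌋ − ⌊367/7⌋ − ⌊367/19⌋ + ⌊367/35⌋ + ⌊367/95⌋ + ⌊367/133⌋ − ⌊367/665⌋ = 238.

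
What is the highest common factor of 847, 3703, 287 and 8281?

847 = 7 · 11²; 3703 = 7 · 23²; 287 = 7 · 41; 8281 = 7² · 13²
gcd takes min exponent of each prime: 7 = 7

7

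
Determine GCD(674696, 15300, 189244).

gcd(674696, 15300): 674696 = 44·15300 + 1496; 15300 = 10·1496 + 340; 1496 = 4·340 + 136; 340 = 2·136 + 68; 136 = 2·68 + 0 → 68
gcd(68, 189244): 189244 = 2783·68 + 0 → 68

68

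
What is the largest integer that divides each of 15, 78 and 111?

3

15 = 3 · 5; 78 = 2 · 3 · 13; 111 = 3 · 37
gcd takes min exponent of each prime: 3 = 3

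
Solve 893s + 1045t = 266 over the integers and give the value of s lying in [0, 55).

Euclid: 1045 = 1·893 + 152; 893 = 5·152 + 133; 152 = 1·133 + 19; 133 = 7·19 + 0 → gcd = 19; 266 = 19·14.
Back-substitution yields 893·(-7) + 1045·(6) = 19, so one solution is s = -7·14 = -98, t = 6·14 = 84.
Solutions in s differ by 1045/19 = 55; the one in [0, 55) is -98 mod 55 = 12.

12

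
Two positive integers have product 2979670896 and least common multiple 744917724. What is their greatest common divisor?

4

gcd·lcm = product, so gcd = 2979670896/744917724 = 4.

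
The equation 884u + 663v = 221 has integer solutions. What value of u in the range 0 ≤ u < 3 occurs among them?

1

Euclid: 884 = 1·663 + 221; 663 = 3·221 + 0 → gcd = 221; 221 = 221·1.
Back-substitution yields 884·(1) + 663·(-1) = 221, so one solution is u = 1·1 = 1, v = -1·1 = -1.
Solutions in u differ by 663/221 = 3; the one in [0, 3) is 1 mod 3 = 1.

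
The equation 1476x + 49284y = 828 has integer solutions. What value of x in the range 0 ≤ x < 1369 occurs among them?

Reduce mod 49284: 1476x ≡ 828 (mod 49284). With g = gcd(1476, 49284) = 36 dividing 828, divide through: 41x ≡ 23 (mod 1369).
Since gcd(41, 1369) = 1, x ≡ 23·(41)⁻¹ ≡ 1236 (mod 1369). Smallest non-negative: 1236.

1236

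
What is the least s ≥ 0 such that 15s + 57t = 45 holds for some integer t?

3

Reduce mod 57: 15s ≡ 45 (mod 57). With g = gcd(15, 57) = 3 dividing 45, divide through: 5s ≡ 15 (mod 19).
Since gcd(5, 19) = 1, s ≡ 15·(5)⁻¹ ≡ 3 (mod 19). Smallest non-negative: 3.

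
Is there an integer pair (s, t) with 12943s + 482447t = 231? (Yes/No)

Yes

By Bézout, 12943s + 482447t = 231 has integer solutions iff gcd(12943, 482447) | 231.
Euclid: 482447 = 37·12943 + 3556; 12943 = 3·3556 + 2275; 3556 = 1·2275 + 1281; 2275 = 1·1281 + 994; 1281 = 1·994 + 287; 994 = 3·287 + 133; 287 = 2·133 + 21; 133 = 6·21 + 7; 21 = 3·7 + 0. gcd = 7; 231 mod 7 = 0. Yes.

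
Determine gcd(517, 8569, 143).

517 = 11 · 47; 8569 = 11 · 19 · 41; 143 = 11 · 13
gcd takes min exponent of each prime: 11 = 11

11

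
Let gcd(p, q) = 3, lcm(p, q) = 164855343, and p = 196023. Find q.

p·q = gcd·lcm = 3·164855343 = 494566029, so q = 494566029/196023 = 2523.

2523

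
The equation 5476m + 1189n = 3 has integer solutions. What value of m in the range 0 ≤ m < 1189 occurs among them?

Euclid: 5476 = 4·1189 + 720; 1189 = 1·720 + 469; 720 = 1·469 + 251; 469 = 1·251 + 218; 251 = 1·218 + 33; 218 = 6·33 + 20; 33 = 1·20 + 13; 20 = 1·13 + 7; 13 = 1·7 + 6; 7 = 1·6 + 1; 6 = 6·1 + 0 → gcd = 1; 3 = 1·3.
Back-substitution yields 5476·(-180) + 1189·(829) = 1, so one solution is m = -180·3 = -540, n = 829·3 = 2487.
Solutions in m differ by 1189/1 = 1189; the one in [0, 1189) is -540 mod 1189 = 649.

649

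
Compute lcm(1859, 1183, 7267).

559559

lcm(1859, 1183) = 1859·1183/gcd = 2199197/169 = 13013
lcm(13013, 7267) = 13013·7267/gcd = 94565471/169 = 559559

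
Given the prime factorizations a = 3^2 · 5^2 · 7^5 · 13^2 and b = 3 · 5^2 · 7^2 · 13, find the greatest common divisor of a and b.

47775

min exponent per shared prime: 3 · 5^2 · 7^2 · 13 = 47775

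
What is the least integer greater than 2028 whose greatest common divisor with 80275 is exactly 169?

80275 = 169·475. Any x with gcd(x, 80275) = 169 is a multiple of 169, say 169s, with s coprime to 475.
Need s > 2028/169, so s ≥ 13. First s ≥ 13 with gcd(s, 475) = 1 is s = 13. Thus x = 169·13 = 2197.

2197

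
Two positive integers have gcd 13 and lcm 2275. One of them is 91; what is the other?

325

Using ab = gcd(a,b)·lcm(a,b) = 13·2275 = 29575, we get b = 29575/91 = 325.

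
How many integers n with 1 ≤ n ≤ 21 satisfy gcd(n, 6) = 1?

7

6 = 2·3. Inclusion–exclusion on these primes:
21 − ⌊21/2⌋ − ⌊21/3⌋ + ⌊21/6⌋ = 7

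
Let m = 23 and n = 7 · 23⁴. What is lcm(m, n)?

1958887

max exponent per prime: 7 · 23⁴ = 1958887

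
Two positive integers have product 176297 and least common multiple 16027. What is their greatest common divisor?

gcd·lcm = product, so gcd = 176297/16027 = 11.

11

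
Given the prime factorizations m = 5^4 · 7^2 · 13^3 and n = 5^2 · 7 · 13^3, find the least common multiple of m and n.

max exponent per prime: 5^4 · 7^2 · 13^3 = 67283125

67283125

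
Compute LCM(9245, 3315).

gcd first: 9245 = 2·3315 + 2615; 3315 = 1·2615 + 700; 2615 = 3·700 + 515; 700 = 1·515 + 185; 515 = 2·185 + 145; 185 = 1·145 + 40; 145 = 3·40 + 25; 40 = 1·25 + 15; 25 = 1·15 + 10; 15 = 1·10 + 5; 10 = 2·5 + 0 → gcd = 5
lcm = 9245·3315/gcd = 30647175/5 = 6129435

6129435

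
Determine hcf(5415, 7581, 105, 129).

3

5415 = 3 · 5 · 19²; 7581 = 3 · 7 · 19²; 105 = 3 · 5 · 7; 129 = 3 · 43
gcd takes min exponent of each prime: 3 = 3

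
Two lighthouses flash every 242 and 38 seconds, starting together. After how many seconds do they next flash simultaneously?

4598

gcd first: 242 = 6·38 + 14; 38 = 2·14 + 10; 14 = 1·10 + 4; 10 = 2·4 + 2; 4 = 2·2 + 0 → gcd = 2
lcm = 242·38/gcd = 9196/2 = 4598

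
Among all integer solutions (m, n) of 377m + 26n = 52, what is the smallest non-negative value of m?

0

Euclid: 377 = 14·26 + 13; 26 = 2·13 + 0 → gcd = 13; 52 = 13·4.
Back-substitution yields 377·(1) + 26·(-14) = 13, so one solution is m = 1·4 = 4, n = -14·4 = -56.
Solutions in m differ by 26/13 = 2; the one in [0, 2) is 4 mod 2 = 0.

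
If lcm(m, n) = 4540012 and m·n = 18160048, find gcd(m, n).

gcd·lcm = product, so gcd = 18160048/4540012 = 4.

4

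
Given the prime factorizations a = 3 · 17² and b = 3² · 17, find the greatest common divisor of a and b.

min exponent per shared prime: 3 · 17 = 51

51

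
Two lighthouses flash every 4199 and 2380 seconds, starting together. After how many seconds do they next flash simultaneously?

gcd first: 4199 = 1·2380 + 1819; 2380 = 1·1819 + 561; 1819 = 3·561 + 136; 561 = 4·136 + 17; 136 = 8·17 + 0 → gcd = 17
lcm = 4199·2380/gcd = 9993620/17 = 587860

587860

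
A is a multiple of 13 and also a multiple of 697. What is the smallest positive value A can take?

gcd first: 697 = 53·13 + 8; 13 = 1·8 + 5; 8 = 1·5 + 3; 5 = 1·3 + 2; 3 = 1·2 + 1; 2 = 2·1 + 0 → gcd = 1
lcm = 13·697/gcd = 9061/1 = 9061

9061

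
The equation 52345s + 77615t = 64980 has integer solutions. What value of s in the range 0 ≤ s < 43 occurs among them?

gcd(52345, 77615) = 1805 (Euclid: 77615 = 1·52345 + 25270; 52345 = 2·25270 + 1805; 25270 = 14·1805 + 0), and 1805 | 64980.
Extended Euclid: 52345·(3) + 77615·(-2) = 1805. Scale by 36: s₀ = 108.
General solution s = s₀ + 43k; reducing mod 43 gives s = 22 (and t = -14).

22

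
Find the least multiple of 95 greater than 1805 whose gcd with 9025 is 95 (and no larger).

gcd(a, 9025) = 95 forces 95 | a; write a = 95s. Then gcd(95s, 95·95) = 95·gcd(s, 95), so need gcd(s, 95) = 1.
95s > 1805 gives s ≥ 20. The least s ≥ 20 coprime to 95 is 21, so a = 95·21 = 1995.

1995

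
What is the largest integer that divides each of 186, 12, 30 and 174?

gcd(186, 12): 186 = 15·12 + 6; 12 = 2·6 + 0 → 6
gcd(6, 30): 30 = 5·6 + 0 → 6
gcd(6, 174): 174 = 29·6 + 0 → 6

6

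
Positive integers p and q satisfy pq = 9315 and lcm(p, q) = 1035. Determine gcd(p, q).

9

From gcd × lcm = pq: gcd = 9315 / 1035 = 9.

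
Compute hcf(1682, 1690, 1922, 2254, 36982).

gcd(1682, 1690): 1690 = 1·1682 + 8; 1682 = 210·8 + 2; 8 = 4·2 + 0 → 2
gcd(2, 1922): 1922 = 961·2 + 0 → 2
gcd(2, 2254): 2254 = 1127·2 + 0 → 2
gcd(2, 36982): 36982 = 18491·2 + 0 → 2

2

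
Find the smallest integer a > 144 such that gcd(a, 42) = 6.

150

Multiples of 6 above 144: 6·25, 6·26, … . Need the cofactor coprime to 42/6 = 7.
Checking s = 25, 26, … the first with gcd(s, 7) = 1 is s = 25, giving 150.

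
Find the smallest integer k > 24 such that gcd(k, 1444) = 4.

28

gcd(k, 1444) = 4 forces 4 | k; write k = 4s. Then gcd(4s, 4·361) = 4·gcd(s, 361), so need gcd(s, 361) = 1.
4s > 24 gives s ≥ 7. The least s ≥ 7 coprime to 361 is 7, so k = 4·7 = 28.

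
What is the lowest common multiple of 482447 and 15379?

482447 = 7 · 41³; 15379 = 7 · 13³
max exponents: 7 · 13³ · 41³ = 1059936059

1059936059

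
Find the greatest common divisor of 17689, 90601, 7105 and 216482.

17689 = 7² · 19²; 90601 = 7² · 43²; 7105 = 5 · 7² · 29; 216482 = 2 · 7² · 47²
gcd takes min exponent of each prime: 7² = 49

49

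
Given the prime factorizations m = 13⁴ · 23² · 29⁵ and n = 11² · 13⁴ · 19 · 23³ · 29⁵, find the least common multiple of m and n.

max exponent per prime: 11² · 13⁴ · 19 · 23³ · 29⁵ = 16386487764679426537

16386487764679426537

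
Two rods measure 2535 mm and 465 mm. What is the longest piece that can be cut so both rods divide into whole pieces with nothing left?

2535 = 3 · 5 · 13²
465 = 3 · 5 · 31
Common: 3 · 5 = 15

15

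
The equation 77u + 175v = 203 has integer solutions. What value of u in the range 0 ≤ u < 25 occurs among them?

14

gcd(77, 175) = 7 (Euclid: 175 = 2·77 + 21; 77 = 3·21 + 14; 21 = 1·14 + 7; 14 = 2·7 + 0), and 7 | 203.
Extended Euclid: 77·(-9) + 175·(4) = 7. Scale by 29: u₀ = -261.
General solution u = u₀ + 25t; reducing mod 25 gives u = 14 (and v = -5).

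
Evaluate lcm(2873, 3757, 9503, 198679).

1888046537

lcm(2873, 3757) = 2873·3757/gcd = 10793861/221 = 48841
lcm(48841, 9503) = 48841·9503/gcd = 464136023/221 = 2100163
lcm(2100163, 198679) = 2100163·198679/gcd = 417258284677/221 = 1888046537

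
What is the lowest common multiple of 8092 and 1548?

gcd first: 8092 = 5·1548 + 352; 1548 = 4·352 + 140; 352 = 2·140 + 72; 140 = 1·72 + 68; 72 = 1·68 + 4; 68 = 17·4 + 0 → gcd = 4
lcm = 8092·1548/gcd = 12526416/4 = 3131604

3131604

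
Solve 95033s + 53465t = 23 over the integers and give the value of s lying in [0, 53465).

42621

Reduce mod 53465: 95033s ≡ 23 (mod 53465). With g = gcd(95033, 53465) = 1 dividing 23, divide through: 95033s ≡ 23 (mod 53465).
Since gcd(95033, 53465) = 1, s ≡ 23·(95033)⁻¹ ≡ 42621 (mod 53465). Smallest non-negative: 42621.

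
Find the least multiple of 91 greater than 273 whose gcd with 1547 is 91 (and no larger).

gcd(t, 1547) = 91 forces 91 | t; write t = 91s. Then gcd(91s, 91·17) = 91·gcd(s, 17), so need gcd(s, 17) = 1.
91s > 273 gives s ≥ 4. The least s ≥ 4 coprime to 17 is 4, so t = 91·4 = 364.

364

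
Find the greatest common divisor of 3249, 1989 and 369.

9

gcd(3249, 1989): 3249 = 1·1989 + 1260; 1989 = 1·1260 + 729; 1260 = 1·729 + 531; 729 = 1·531 + 198; 531 = 2·198 + 135; 198 = 1·135 + 63; 135 = 2·63 + 9; 63 = 7·9 + 0 → 9
gcd(9, 369): 369 = 41·9 + 0 → 9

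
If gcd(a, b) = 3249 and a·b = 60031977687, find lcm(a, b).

Since gcd(a,b)·lcm(a,b) = ab, lcm = 60031977687/3249 = 18477063.

18477063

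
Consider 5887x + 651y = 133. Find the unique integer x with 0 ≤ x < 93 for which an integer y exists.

Reduce mod 651: 5887x ≡ 133 (mod 651). With g = gcd(5887, 651) = 7 dividing 133, divide through: 841x ≡ 19 (mod 93).
Since gcd(841, 93) = 1, x ≡ 19·(841)⁻¹ ≡ 28 (mod 93). Smallest non-negative: 28.

28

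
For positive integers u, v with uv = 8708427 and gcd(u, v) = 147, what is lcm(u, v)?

Since gcd(u,v)·lcm(u,v) = uv, lcm = 8708427/147 = 59241.

59241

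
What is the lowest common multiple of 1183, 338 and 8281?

16562

lcm(1183, 338) = 1183·338/gcd = 399854/169 = 2366
lcm(2366, 8281) = 2366·8281/gcd = 19592846/1183 = 16562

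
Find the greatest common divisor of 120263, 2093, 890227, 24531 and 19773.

13

gcd(120263, 2093): 120263 = 57·2093 + 962; 2093 = 2·962 + 169; 962 = 5·169 + 117; 169 = 1·117 + 52; 117 = 2·52 + 13; 52 = 4·13 + 0 → 13
gcd(13, 890227): 890227 = 68479·13 + 0 → 13
gcd(13, 24531): 24531 = 1887·13 + 0 → 13
gcd(13, 19773): 19773 = 1521·13 + 0 → 13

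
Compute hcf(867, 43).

1

Euclid: 867 = 20·43 + 7; 43 = 6·7 + 1; 7 = 7·1 + 0. Last nonzero remainder: 1.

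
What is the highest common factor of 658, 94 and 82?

658 = 2 · 7 · 47; 94 = 2 · 47; 82 = 2 · 41
gcd takes min exponent of each prime: 2 = 2

2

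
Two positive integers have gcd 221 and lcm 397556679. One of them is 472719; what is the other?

185861

m·n = gcd·lcm = 221·397556679 = 87860026059, so n = 87860026059/472719 = 185861.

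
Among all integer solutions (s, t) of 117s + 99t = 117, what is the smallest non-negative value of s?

1

gcd(117, 99) = 9 (Euclid: 117 = 1·99 + 18; 99 = 5·18 + 9; 18 = 2·9 + 0), and 9 | 117.
Extended Euclid: 117·(-5) + 99·(6) = 9. Scale by 13: s₀ = -65.
General solution s = s₀ + 11k; reducing mod 11 gives s = 1 (and t = 0).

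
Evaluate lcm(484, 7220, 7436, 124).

484 = 2² · 11²; 7220 = 2² · 5 · 19²; 7436 = 2² · 11 · 13²; 124 = 2² · 31
lcm takes max exponent of each prime: 2² · 5 · 11² · 13² · 19² · 31 = 4576895180

4576895180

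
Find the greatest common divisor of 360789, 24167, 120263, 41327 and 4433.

143

gcd(360789, 24167): 360789 = 14·24167 + 22451; 24167 = 1·22451 + 1716; 22451 = 13·1716 + 143; 1716 = 12·143 + 0 → 143
gcd(143, 120263): 120263 = 841·143 + 0 → 143
gcd(143, 41327): 41327 = 289·143 + 0 → 143
gcd(143, 4433): 4433 = 31·143 + 0 → 143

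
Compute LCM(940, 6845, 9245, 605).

lcm(940, 6845) = 940·6845/gcd = 6434300/5 = 1286860
lcm(1286860, 9245) = 1286860·9245/gcd = 11897020700/5 = 2379404140
lcm(2379404140, 605) = 2379404140·605/gcd = 1439539504700/5 = 287907900940

287907900940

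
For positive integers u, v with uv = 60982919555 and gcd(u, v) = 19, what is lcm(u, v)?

Since gcd(u,v)·lcm(u,v) = uv, lcm = 60982919555/19 = 3209627345.

3209627345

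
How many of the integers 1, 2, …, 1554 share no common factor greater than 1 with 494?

679

Prime factors of 494: 2, 13, 19. Count integers ≤ 1554 divisible by none of them.
By inclusion–exclusion: 1554 − ⌊1554/2⌋ − ⌊1554/13⌋ − ⌊1554/19⌋ + ⌊1554/26⌋ + ⌊1554/38⌋ + ⌊1554/247⌋ − ⌊1554/494⌋ = 679.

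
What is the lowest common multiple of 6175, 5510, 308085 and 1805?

6175 = 5² · 13 · 19; 5510 = 2 · 5 · 19 · 29; 308085 = 3 · 5 · 19 · 23 · 47; 1805 = 5 · 19²
lcm takes max exponent of each prime: 2 · 3 · 5² · 13 · 19² · 23 · 29 · 47 = 22068128550

22068128550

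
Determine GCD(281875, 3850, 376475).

275

281875 = 5⁴ · 11 · 41; 3850 = 2 · 5² · 7 · 11; 376475 = 5² · 11 · 37²
gcd takes min exponent of each prime: 5² · 11 = 275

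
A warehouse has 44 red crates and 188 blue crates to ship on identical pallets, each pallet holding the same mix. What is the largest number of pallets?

4

Euclid: 188 = 4·44 + 12; 44 = 3·12 + 8; 12 = 1·8 + 4; 8 = 2·4 + 0. Last nonzero remainder: 4.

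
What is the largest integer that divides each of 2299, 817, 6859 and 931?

2299 = 11² · 19; 817 = 19 · 43; 6859 = 19³; 931 = 7² · 19
gcd takes min exponent of each prime: 19 = 19

19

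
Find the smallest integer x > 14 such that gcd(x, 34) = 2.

gcd(x, 34) = 2 forces 2 | x; write x = 2s. Then gcd(2s, 2·17) = 2·gcd(s, 17), so need gcd(s, 17) = 1.
2s > 14 gives s ≥ 8. The least s ≥ 8 coprime to 17 is 8, so x = 2·8 = 16.

16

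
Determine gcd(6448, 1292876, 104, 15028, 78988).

gcd(6448, 1292876): 1292876 = 200·6448 + 3276; 6448 = 1·3276 + 3172; 3276 = 1·3172 + 104; 3172 = 30·104 + 52; 104 = 2·52 + 0 → 52
gcd(52, 104): 104 = 2·52 + 0 → 52
gcd(52, 15028): 15028 = 289·52 + 0 → 52
gcd(52, 78988): 78988 = 1519·52 + 0 → 52

52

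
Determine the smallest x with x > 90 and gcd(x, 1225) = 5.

95

1225 = 5·245. Any x with gcd(x, 1225) = 5 is a multiple of 5, say 5s, with s coprime to 245.
Need s > 90/5, so s ≥ 19. First s ≥ 19 with gcd(s, 245) = 1 is s = 19. Thus x = 5·19 = 95.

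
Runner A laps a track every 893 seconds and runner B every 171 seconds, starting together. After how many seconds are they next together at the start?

8037

gcd first: 893 = 5·171 + 38; 171 = 4·38 + 19; 38 = 2·19 + 0 → gcd = 19
lcm = 893·171/gcd = 152703/19 = 8037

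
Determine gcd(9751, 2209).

Euclid: 9751 = 4·2209 + 915; 2209 = 2·915 + 379; 915 = 2·379 + 157; 379 = 2·157 + 65; 157 = 2·65 + 27; 65 = 2·27 + 11; 27 = 2·11 + 5; 11 = 2·5 + 1; 5 = 5·1 + 0. Last nonzero remainder: 1.

1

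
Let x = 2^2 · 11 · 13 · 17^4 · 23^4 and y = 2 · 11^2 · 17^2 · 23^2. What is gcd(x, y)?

min exponent per shared prime: 2 · 11 · 17^2 · 23^2 = 3363382

3363382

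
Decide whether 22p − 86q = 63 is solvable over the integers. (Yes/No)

By Bézout, 22p − 86q = 63 has integer solutions iff gcd(22, 86) | 63.
Euclid: 86 = 3·22 + 20; 22 = 1·20 + 2; 20 = 10·2 + 0. gcd = 2; 63 mod 2 = 1. No.

No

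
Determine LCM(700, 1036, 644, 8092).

172157300

lcm(700, 1036) = 700·1036/gcd = 725200/28 = 25900
lcm(25900, 644) = 25900·644/gcd = 16679600/28 = 595700
lcm(595700, 8092) = 595700·8092/gcd = 4820404400/28 = 172157300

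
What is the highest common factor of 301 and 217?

7

Euclid: 301 = 1·217 + 84; 217 = 2·84 + 49; 84 = 1·49 + 35; 49 = 1·35 + 14; 35 = 2·14 + 7; 14 = 2·7 + 0. Last nonzero remainder: 7.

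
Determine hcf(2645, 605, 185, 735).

2645 = 5 · 23²; 605 = 5 · 11²; 185 = 5 · 37; 735 = 3 · 5 · 7²
gcd takes min exponent of each prime: 5 = 5

5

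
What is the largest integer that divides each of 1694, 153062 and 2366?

gcd(1694, 153062): 153062 = 90·1694 + 602; 1694 = 2·602 + 490; 602 = 1·490 + 112; 490 = 4·112 + 42; 112 = 2·42 + 28; 42 = 1·28 + 14; 28 = 2·14 + 0 → 14
gcd(14, 2366): 2366 = 169·14 + 0 → 14

14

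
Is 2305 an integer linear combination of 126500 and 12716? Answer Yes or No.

gcd(126500, 12716): 126500 = 9·12716 + 12056; 12716 = 1·12056 + 660; 12056 = 18·660 + 176; 660 = 3·176 + 132; 176 = 1·132 + 44; 132 = 3·44 + 0 → 44
44 does not divide 2305, so a solution does not exist.

No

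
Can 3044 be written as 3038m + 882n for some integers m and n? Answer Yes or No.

By Bézout, 3038m + 882n = 3044 has integer solutions iff gcd(3038, 882) | 3044.
Euclid: 3038 = 3·882 + 392; 882 = 2·392 + 98; 392 = 4·98 + 0. gcd = 98; 3044 mod 98 = 6. No.

No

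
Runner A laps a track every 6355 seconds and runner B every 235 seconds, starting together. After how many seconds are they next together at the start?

298685

6355 = 5 · 31 · 41; 235 = 5 · 47
max exponents: 5 · 31 · 41 · 47 = 298685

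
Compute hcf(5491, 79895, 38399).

19

5491 = 17² · 19; 79895 = 5 · 19 · 29²; 38399 = 19 · 43 · 47
gcd takes min exponent of each prime: 19 = 19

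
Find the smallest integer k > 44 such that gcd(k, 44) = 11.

Multiples of 11 above 44: 11·5, 11·6, … . Need the cofactor coprime to 44/11 = 4.
Checking s = 5, 6, … the first with gcd(s, 4) = 1 is s = 5, giving 55.

55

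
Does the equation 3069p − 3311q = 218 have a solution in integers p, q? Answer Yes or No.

No

By Bézout, 3069p − 3311q = 218 has integer solutions iff gcd(3069, 3311) | 218.
Euclid: 3311 = 1·3069 + 242; 3069 = 12·242 + 165; 242 = 1·165 + 77; 165 = 2·77 + 11; 77 = 7·11 + 0. gcd = 11; 218 mod 11 = 9. No.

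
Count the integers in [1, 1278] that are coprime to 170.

481

Prime factors of 170: 2, 5, 17. Count integers ≤ 1278 divisible by none of them.
By inclusion–exclusion: 1278 − ⌊1278/2⌋ − ⌊1278/5⌋ − ⌊1278/17⌋ + ⌊1278/10⌋ + ⌊1278/34⌋ + ⌊1278/85⌋ − ⌊1278/170⌋ = 481.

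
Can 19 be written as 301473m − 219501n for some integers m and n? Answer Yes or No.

By Bézout, 301473m − 219501n = 19 has integer solutions iff gcd(301473, 219501) | 19.
Euclid: 301473 = 1·219501 + 81972; 219501 = 2·81972 + 55557; 81972 = 1·55557 + 26415; 55557 = 2·26415 + 2727; 26415 = 9·2727 + 1872; 2727 = 1·1872 + 855; 1872 = 2·855 + 162; 855 = 5·162 + 45; 162 = 3·45 + 27; 45 = 1·27 + 18; 27 = 1·18 + 9; 18 = 2·9 + 0. gcd = 9; 19 mod 9 = 1. No.

No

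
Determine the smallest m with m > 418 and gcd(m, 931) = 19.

437

gcd(m, 931) = 19 forces 19 | m; write m = 19s. Then gcd(19s, 19·49) = 19·gcd(s, 49), so need gcd(s, 49) = 1.
19s > 418 gives s ≥ 23. The least s ≥ 23 coprime to 49 is 23, so m = 19·23 = 437.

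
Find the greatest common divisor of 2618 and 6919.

Euclid: 6919 = 2·2618 + 1683; 2618 = 1·1683 + 935; 1683 = 1·935 + 748; 935 = 1·748 + 187; 748 = 4·187 + 0. Last nonzero remainder: 187.

187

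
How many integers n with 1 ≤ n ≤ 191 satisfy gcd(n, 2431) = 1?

151

2431 = 11·13·17. Inclusion–exclusion on these primes:
191 − ⌊191/11⌋ − ⌊191/13⌋ − ⌊191/17⌋ + ⌊191/143⌋ + ⌊191/187⌋ + ⌊191/221⌋ − ⌊191/2431⌋ = 151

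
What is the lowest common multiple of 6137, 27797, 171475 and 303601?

188771511775

6137 = 17 · 19²; 27797 = 7 · 11 · 19²; 171475 = 5² · 19³; 303601 = 19² · 29²
lcm takes max exponent of each prime: 5² · 7 · 11 · 17 · 19³ · 29² = 188771511775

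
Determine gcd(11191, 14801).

361

Euclid: 14801 = 1·11191 + 3610; 11191 = 3·3610 + 361; 3610 = 10·361 + 0. Last nonzero remainder: 361.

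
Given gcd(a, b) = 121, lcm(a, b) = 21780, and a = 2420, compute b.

1089

Using ab = gcd(a,b)·lcm(a,b) = 121·21780 = 2635380, we get b = 2635380/2420 = 1089.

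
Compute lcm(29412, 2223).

gcd first: 29412 = 13·2223 + 513; 2223 = 4·513 + 171; 513 = 3·171 + 0 → gcd = 171
lcm = 29412·2223/gcd = 65382876/171 = 382356

382356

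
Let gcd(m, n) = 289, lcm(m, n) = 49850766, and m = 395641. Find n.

Using mn = gcd(m,n)·lcm(m,n) = 289·49850766 = 14406871374, we get n = 14406871374/395641 = 36414.

36414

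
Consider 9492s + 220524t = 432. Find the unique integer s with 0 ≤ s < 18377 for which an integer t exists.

395

gcd(9492, 220524) = 12 (Euclid: 220524 = 23·9492 + 2208; 9492 = 4·2208 + 660; 2208 = 3·660 + 228; 660 = 2·228 + 204; 228 = 1·204 + 24; 204 = 8·24 + 12; 24 = 2·12 + 0), and 12 | 432.
Extended Euclid: 9492·(8689) + 220524·(-374) = 12. Scale by 36: s₀ = 312804.
General solution s = s₀ + 18377k; reducing mod 18377 gives s = 395 (and t = -17).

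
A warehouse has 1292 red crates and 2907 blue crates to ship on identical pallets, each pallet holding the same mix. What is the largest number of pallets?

323

Euclid: 2907 = 2·1292 + 323; 1292 = 4·323 + 0. Last nonzero remainder: 323.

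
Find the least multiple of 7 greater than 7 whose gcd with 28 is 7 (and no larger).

gcd(a, 28) = 7 forces 7 | a; write a = 7s. Then gcd(7s, 7·4) = 7·gcd(s, 4), so need gcd(s, 4) = 1.
7s > 7 gives s ≥ 2. The least s ≥ 2 coprime to 4 is 3, so a = 7·3 = 21.

21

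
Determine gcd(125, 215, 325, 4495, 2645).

gcd(125, 215): 215 = 1·125 + 90; 125 = 1·90 + 35; 90 = 2·35 + 20; 35 = 1·20 + 15; 20 = 1·15 + 5; 15 = 3·5 + 0 → 5
gcd(5, 325): 325 = 65·5 + 0 → 5
gcd(5, 4495): 4495 = 899·5 + 0 → 5
gcd(5, 2645): 2645 = 529·5 + 0 → 5

5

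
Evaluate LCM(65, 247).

gcd first: 247 = 3·65 + 52; 65 = 1·52 + 13; 52 = 4·13 + 0 → gcd = 13
lcm = 65·247/gcd = 16055/13 = 1235

1235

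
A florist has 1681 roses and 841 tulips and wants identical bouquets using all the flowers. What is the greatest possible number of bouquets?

1681 = 41²
841 = 29²
Common: 1 = 1

1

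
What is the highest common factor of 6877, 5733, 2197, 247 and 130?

gcd(6877, 5733): 6877 = 1·5733 + 1144; 5733 = 5·1144 + 13; 1144 = 88·13 + 0 → 13
gcd(13, 2197): 2197 = 169·13 + 0 → 13
gcd(13, 247): 247 = 19·13 + 0 → 13
gcd(13, 130): 130 = 10·13 + 0 → 13

13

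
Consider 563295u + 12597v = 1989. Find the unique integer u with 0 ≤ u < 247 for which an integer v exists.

130

Euclid: 563295 = 44·12597 + 9027; 12597 = 1·9027 + 3570; 9027 = 2·3570 + 1887; 3570 = 1·1887 + 1683; 1887 = 1·1683 + 204; 1683 = 8·204 + 51; 204 = 4·51 + 0 → gcd = 51; 1989 = 51·39.
Back-substitution yields 563295·(-60) + 12597·(2683) = 51, so one solution is u = -60·39 = -2340, v = 2683·39 = 104637.
Solutions in u differ by 12597/51 = 247; the one in [0, 247) is -2340 mod 247 = 130.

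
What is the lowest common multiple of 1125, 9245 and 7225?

601156125

lcm(1125, 9245) = 1125·9245/gcd = 10400625/5 = 2080125
lcm(2080125, 7225) = 2080125·7225/gcd = 15028903125/25 = 601156125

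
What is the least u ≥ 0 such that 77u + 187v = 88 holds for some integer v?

gcd(77, 187) = 11 (Euclid: 187 = 2·77 + 33; 77 = 2·33 + 11; 33 = 3·11 + 0), and 11 | 88.
Extended Euclid: 77·(5) + 187·(-2) = 11. Scale by 8: u₀ = 40.
General solution u = u₀ + 17t; reducing mod 17 gives u = 6 (and v = -2).

6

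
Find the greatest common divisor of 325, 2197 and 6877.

325 = 5² · 13; 2197 = 13³; 6877 = 13 · 23²
gcd takes min exponent of each prime: 13 = 13

13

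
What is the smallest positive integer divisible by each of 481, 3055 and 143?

481 = 13 · 37; 3055 = 5 · 13 · 47; 143 = 11 · 13
lcm takes max exponent of each prime: 5 · 11 · 13 · 37 · 47 = 1243385

1243385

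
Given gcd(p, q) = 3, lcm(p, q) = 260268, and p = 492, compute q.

Using pq = gcd(p,q)·lcm(p,q) = 3·260268 = 780804, we get q = 780804/492 = 1587.

1587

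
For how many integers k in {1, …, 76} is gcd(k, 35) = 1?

53

35 = 5·7. Inclusion–exclusion on these primes:
76 − ⌊76/5⌋ − ⌊76/7⌋ + ⌊76/35⌋ = 53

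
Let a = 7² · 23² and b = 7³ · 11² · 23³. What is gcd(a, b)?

25921

min exponent per shared prime: 7² · 23² = 25921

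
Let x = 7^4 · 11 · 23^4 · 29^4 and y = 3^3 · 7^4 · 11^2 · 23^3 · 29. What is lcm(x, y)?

max exponent per prime: 3^3 · 7^4 · 11^2 · 23^4 · 29^4 = 1552546548942819507

1552546548942819507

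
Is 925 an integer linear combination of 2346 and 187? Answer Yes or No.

No

gcd(2346, 187): 2346 = 12·187 + 102; 187 = 1·102 + 85; 102 = 1·85 + 17; 85 = 5·17 + 0 → 17
17 does not divide 925, so a solution does not exist.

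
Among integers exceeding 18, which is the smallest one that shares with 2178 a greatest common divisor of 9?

27

Multiples of 9 above 18: 9·3, 9·4, … . Need the cofactor coprime to 2178/9 = 242.
Checking s = 3, 4, … the first with gcd(s, 242) = 1 is s = 3, giving 27.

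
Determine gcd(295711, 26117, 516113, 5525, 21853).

13

gcd(295711, 26117): 295711 = 11·26117 + 8424; 26117 = 3·8424 + 845; 8424 = 9·845 + 819; 845 = 1·819 + 26; 819 = 31·26 + 13; 26 = 2·13 + 0 → 13
gcd(13, 516113): 516113 = 39701·13 + 0 → 13
gcd(13, 5525): 5525 = 425·13 + 0 → 13
gcd(13, 21853): 21853 = 1681·13 + 0 → 13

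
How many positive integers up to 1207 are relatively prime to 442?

525

Prime factors of 442: 2, 13, 17. Count integers ≤ 1207 divisible by none of them.
By inclusion–exclusion: 1207 − ⌊1207/2⌋ − ⌊1207/13⌋ − ⌊1207/17⌋ + ⌊1207/26⌋ + ⌊1207/34⌋ + ⌊1207/221⌋ − ⌊1207/442⌋ = 525.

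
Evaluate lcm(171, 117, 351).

lcm(171, 117) = 171·117/gcd = 20007/9 = 2223
lcm(2223, 351) = 2223·351/gcd = 780273/117 = 6669

6669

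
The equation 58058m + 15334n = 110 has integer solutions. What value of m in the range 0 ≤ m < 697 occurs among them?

Euclid: 58058 = 3·15334 + 12056; 15334 = 1·12056 + 3278; 12056 = 3·3278 + 2222; 3278 = 1·2222 + 1056; 2222 = 2·1056 + 110; 1056 = 9·110 + 66; 110 = 1·66 + 44; 66 = 1·44 + 22; 44 = 2·22 + 0 → gcd = 22; 110 = 22·5.
Back-substitution yields 58058·(-276) + 15334·(1045) = 22, so one solution is m = -276·5 = -1380, n = 1045·5 = 5225.
Solutions in m differ by 15334/22 = 697; the one in [0, 697) is -1380 mod 697 = 14.

14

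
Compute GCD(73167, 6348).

Euclid: 73167 = 11·6348 + 3339; 6348 = 1·3339 + 3009; 3339 = 1·3009 + 330; 3009 = 9·330 + 39; 330 = 8·39 + 18; 39 = 2·18 + 3; 18 = 6·3 + 0. Last nonzero remainder: 3.

3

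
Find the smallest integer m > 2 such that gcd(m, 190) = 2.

4

gcd(m, 190) = 2 forces 2 | m; write m = 2s. Then gcd(2s, 2·95) = 2·gcd(s, 95), so need gcd(s, 95) = 1.
2s > 2 gives s ≥ 2. The least s ≥ 2 coprime to 95 is 2, so m = 2·2 = 4.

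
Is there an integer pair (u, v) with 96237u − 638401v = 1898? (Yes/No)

By Bézout, 96237u − 638401v = 1898 has integer solutions iff gcd(96237, 638401) | 1898.
Euclid: 638401 = 6·96237 + 60979; 96237 = 1·60979 + 35258; 60979 = 1·35258 + 25721; 35258 = 1·25721 + 9537; 25721 = 2·9537 + 6647; 9537 = 1·6647 + 2890; 6647 = 2·2890 + 867; 2890 = 3·867 + 289; 867 = 3·289 + 0. gcd = 289; 1898 mod 289 = 164. No.

No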